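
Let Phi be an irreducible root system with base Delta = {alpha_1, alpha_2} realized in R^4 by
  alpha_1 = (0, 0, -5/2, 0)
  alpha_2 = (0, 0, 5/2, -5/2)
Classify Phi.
B_2

Compute the Cartan integers a_ij = 2(alpha_i, alpha_j)/(alpha_j, alpha_j); the resulting 2x2 Cartan matrix is
[[2, -1], [-2, 2]].
The roots have two lengths (squared-length ratio 2:1); the short ones are alpha_{1}. The associated Dynkin diagram is a chain of 2 nodes with a double edge at one end; the terminal node there is the unique short simple root (B_2), so the type is B_2 (the algebra so(5)).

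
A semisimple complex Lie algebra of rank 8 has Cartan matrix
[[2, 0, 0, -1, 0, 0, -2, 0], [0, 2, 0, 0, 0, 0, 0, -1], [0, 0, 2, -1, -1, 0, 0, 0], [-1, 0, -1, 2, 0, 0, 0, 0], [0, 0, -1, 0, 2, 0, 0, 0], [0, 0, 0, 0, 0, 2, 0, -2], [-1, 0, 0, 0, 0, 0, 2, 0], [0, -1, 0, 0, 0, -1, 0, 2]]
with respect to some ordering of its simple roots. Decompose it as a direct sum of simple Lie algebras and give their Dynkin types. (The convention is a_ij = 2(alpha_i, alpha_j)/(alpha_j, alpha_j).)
The diagram associated to this matrix has two connected components: the simple roots {alpha_1, alpha_3, alpha_4, alpha_5, alpha_7} form a chain of 5 nodes with a double edge at one end; the terminal node there is the unique short simple root (B_5), and {alpha_2, alpha_6, alpha_8} form a chain of 3 nodes with a double edge at one end; the terminal node there is the unique long simple root (C_3). A semisimple Lie algebra decomposes uniquely as the direct sum of simple ideals, one per connected component of its Dynkin diagram, so g ≅ B_5 ⊕ C_3 (dimension 55 + 21 = 76).

type B_5 + type C_3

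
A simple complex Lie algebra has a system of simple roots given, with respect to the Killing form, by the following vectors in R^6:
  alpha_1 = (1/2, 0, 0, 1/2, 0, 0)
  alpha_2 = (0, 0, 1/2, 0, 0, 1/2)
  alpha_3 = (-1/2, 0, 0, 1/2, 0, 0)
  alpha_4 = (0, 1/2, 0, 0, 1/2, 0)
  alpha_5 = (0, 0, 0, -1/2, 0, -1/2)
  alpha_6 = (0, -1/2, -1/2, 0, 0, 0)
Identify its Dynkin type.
type D_6

Compute the Cartan integers a_ij = 2(alpha_i, alpha_j)/(alpha_j, alpha_j); the resulting 6x6 Cartan matrix is
[[2, 0, 0, 0, -1, 0], [0, 2, 0, 0, -1, -1], [0, 0, 2, 0, -1, 0], [0, 0, 0, 2, 0, -1], [-1, -1, -1, 0, 2, 0], [0, -1, 0, -1, 0, 2]].
All simple roots have the same length, so the diagram is simply laced. The associated Dynkin diagram is a chain of 4 nodes with a fork of two nodes at one end (D_6), so the type is D_6 (the algebra so(12)).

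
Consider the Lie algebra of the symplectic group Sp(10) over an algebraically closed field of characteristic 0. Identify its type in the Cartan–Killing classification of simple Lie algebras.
type C_5

This is sp(10), which has dimension 10(10+1)/2 = 55 and rank 10/2 = 5. In the classification of classical Lie algebras, the symplectic algebra sp(2n) has type C_n; here n = 5, so the Dynkin diagram is a chain of 5 nodes with a double edge at one end; the terminal node there is the unique long simple root (C_5). Hence the type is C_5.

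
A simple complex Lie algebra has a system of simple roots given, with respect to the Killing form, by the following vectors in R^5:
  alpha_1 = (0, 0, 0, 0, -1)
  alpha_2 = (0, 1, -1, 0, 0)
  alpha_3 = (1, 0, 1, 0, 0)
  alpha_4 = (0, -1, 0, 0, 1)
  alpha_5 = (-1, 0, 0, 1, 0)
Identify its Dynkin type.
Compute the Cartan integers a_ij = 2(alpha_i, alpha_j)/(alpha_j, alpha_j); the resulting 5x5 Cartan matrix is
[[2, 0, 0, -1, 0], [0, 2, -1, -1, 0], [0, -1, 2, 0, -1], [-2, -1, 0, 2, 0], [0, 0, -1, 0, 2]].
The roots have two lengths (squared-length ratio 2:1); the short ones are alpha_{1}. The associated Dynkin diagram is a chain of 5 nodes with a double edge at one end; the terminal node there is the unique short simple root (B_5), so the type is B_5 (the algebra so(11)).

B5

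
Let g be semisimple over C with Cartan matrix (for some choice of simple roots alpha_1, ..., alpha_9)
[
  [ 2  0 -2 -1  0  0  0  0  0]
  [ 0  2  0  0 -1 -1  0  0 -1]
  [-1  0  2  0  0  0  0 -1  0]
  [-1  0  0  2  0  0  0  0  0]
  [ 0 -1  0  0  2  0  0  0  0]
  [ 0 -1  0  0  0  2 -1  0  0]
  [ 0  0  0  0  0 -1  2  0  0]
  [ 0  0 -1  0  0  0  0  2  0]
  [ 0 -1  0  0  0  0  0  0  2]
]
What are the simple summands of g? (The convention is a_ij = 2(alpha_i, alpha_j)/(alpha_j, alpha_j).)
The diagram associated to this matrix has two connected components: the simple roots {alpha_2, alpha_5, alpha_6, alpha_7, alpha_9} form a chain of 3 nodes with a fork of two nodes at one end (D_5), and {alpha_1, alpha_3, alpha_4, alpha_8} form a chain of 4 nodes with a double edge between the middle two (F_4). A semisimple Lie algebra decomposes uniquely as the direct sum of simple ideals, one per connected component of its Dynkin diagram, so g ≅ D_5 ⊕ F_4 (dimension 45 + 52 = 97).

D_5 (so(10)) + F_4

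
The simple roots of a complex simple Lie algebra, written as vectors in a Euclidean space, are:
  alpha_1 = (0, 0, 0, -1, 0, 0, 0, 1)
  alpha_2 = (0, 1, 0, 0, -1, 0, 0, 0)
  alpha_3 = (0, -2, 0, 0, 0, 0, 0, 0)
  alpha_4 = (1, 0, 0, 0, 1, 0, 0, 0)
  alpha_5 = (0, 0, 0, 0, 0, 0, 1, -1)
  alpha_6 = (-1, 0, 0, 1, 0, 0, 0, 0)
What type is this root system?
C_6

Compute the Cartan integers a_ij = 2(alpha_i, alpha_j)/(alpha_j, alpha_j); the resulting 6x6 Cartan matrix is
[[2, 0, 0, 0, -1, -1], [0, 2, -1, -1, 0, 0], [0, -2, 2, 0, 0, 0], [0, -1, 0, 2, 0, -1], [-1, 0, 0, 0, 2, 0], [-1, 0, 0, -1, 0, 2]].
The roots have two lengths (squared-length ratio 2:1); the short ones are alpha_{1,2,4,5,6}. The associated Dynkin diagram is a chain of 6 nodes with a double edge at one end; the terminal node there is the unique long simple root (C_6), so the type is C_6 (the algebra sp(12)).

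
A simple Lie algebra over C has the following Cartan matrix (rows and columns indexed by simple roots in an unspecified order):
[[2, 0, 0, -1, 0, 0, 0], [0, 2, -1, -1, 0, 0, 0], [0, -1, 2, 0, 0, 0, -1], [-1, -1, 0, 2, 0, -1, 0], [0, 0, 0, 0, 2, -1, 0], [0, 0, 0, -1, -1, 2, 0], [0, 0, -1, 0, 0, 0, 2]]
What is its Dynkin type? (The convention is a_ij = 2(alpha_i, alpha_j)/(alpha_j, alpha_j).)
The matrix has rank 7 with 2's on the diagonal. Reading the off-diagonal entries as Dynkin edges (a single edge where a_ij = a_ji = -1; a double or triple edge where a_ij * a_ji = 2 or 3), the diagram is a chain of 6 nodes with one extra node attached to the third node from one end (E_7). One simple-root ordering that puts it in standard form is (alpha_5, alpha_1, alpha_6, alpha_4, alpha_2, alpha_3, alpha_7). So the algebra is type E_7.

E_7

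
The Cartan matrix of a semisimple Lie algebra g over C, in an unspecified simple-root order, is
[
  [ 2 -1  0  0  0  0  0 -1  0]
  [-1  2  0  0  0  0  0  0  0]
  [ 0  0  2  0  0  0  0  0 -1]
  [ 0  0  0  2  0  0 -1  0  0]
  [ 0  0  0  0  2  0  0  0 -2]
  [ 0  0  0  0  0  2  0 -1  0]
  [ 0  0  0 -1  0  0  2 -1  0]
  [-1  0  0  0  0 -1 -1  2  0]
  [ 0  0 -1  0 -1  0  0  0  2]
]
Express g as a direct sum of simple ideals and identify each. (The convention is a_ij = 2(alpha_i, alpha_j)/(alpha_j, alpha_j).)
The diagram associated to this matrix has two connected components: the simple roots {alpha_3, alpha_5, alpha_9} form a chain of 3 nodes with a double edge at one end; the terminal node there is the unique long simple root (C_3), and {alpha_1, alpha_2, alpha_4, alpha_6, alpha_7, alpha_8} form a chain of 5 nodes with one extra node attached to the third node from one end (E_6). A semisimple Lie algebra decomposes uniquely as the direct sum of simple ideals, one per connected component of its Dynkin diagram, so g ≅ C_3 ⊕ E_6 (dimension 21 + 78 = 99).

C_3 (sp(6)) ⊕ E_6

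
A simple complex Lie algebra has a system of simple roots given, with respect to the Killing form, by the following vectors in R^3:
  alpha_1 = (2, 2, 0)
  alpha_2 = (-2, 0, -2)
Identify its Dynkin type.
type A_2

Compute the Cartan integers a_ij = 2(alpha_i, alpha_j)/(alpha_j, alpha_j); the resulting 2x2 Cartan matrix is
[[2, -1], [-1, 2]].
All simple roots have the same length, so the diagram is simply laced. The associated Dynkin diagram is a chain of 2 nodes with single edges (A_2), so the type is A_2 (the algebra sl(3)).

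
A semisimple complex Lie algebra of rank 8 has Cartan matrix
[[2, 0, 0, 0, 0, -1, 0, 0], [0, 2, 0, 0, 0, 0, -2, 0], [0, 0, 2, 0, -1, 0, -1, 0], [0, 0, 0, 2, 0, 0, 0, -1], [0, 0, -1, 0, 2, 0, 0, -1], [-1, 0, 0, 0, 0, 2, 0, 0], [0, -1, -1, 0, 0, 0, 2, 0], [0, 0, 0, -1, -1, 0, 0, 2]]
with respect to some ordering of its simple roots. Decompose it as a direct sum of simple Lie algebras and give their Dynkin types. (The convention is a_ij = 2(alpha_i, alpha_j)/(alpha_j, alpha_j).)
A_2 + C_6

The diagram associated to this matrix has two connected components: the simple roots {alpha_1, alpha_6} form a chain of 2 nodes with single edges (A_2), and {alpha_2, alpha_3, alpha_4, alpha_5, alpha_7, alpha_8} form a chain of 6 nodes with a double edge at one end; the terminal node there is the unique long simple root (C_6). A semisimple Lie algebra decomposes uniquely as the direct sum of simple ideals, one per connected component of its Dynkin diagram, so g ≅ A_2 ⊕ C_6 (dimension 8 + 78 = 86).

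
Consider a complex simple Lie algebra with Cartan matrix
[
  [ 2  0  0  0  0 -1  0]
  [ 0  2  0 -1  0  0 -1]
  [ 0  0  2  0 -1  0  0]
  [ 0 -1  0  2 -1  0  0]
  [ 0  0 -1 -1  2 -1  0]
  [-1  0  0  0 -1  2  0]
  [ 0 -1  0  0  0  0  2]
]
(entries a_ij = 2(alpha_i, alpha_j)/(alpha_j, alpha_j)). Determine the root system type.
E_7

The matrix has rank 7 with 2's on the diagonal. Reading the off-diagonal entries as Dynkin edges (a single edge where a_ij = a_ji = -1; a double or triple edge where a_ij * a_ji = 2 or 3), the diagram is a chain of 6 nodes with one extra node attached to the third node from one end (E_7). One simple-root ordering that puts it in standard form is (alpha_1, alpha_3, alpha_6, alpha_5, alpha_4, alpha_2, alpha_7). So the algebra is type E_7.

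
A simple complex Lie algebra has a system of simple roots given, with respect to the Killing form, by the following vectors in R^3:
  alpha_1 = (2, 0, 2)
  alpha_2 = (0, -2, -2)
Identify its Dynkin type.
Compute the Cartan integers a_ij = 2(alpha_i, alpha_j)/(alpha_j, alpha_j); the resulting 2x2 Cartan matrix is
[[2, -1], [-1, 2]].
All simple roots have the same length, so the diagram is simply laced. The associated Dynkin diagram is a chain of 2 nodes with single edges (A_2), so the type is A_2 (the algebra sl(3)).

type A_2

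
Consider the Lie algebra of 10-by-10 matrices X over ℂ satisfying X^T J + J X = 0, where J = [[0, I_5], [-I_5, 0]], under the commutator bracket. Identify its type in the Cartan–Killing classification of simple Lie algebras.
C_5

This is sp(10), which has dimension 10(10+1)/2 = 55 and rank 10/2 = 5. In the classification of classical Lie algebras, the symplectic algebra sp(2n) has type C_n; here n = 5, so the Dynkin diagram is a chain of 5 nodes with a double edge at one end; the terminal node there is the unique long simple root (C_5). Hence the type is C_5.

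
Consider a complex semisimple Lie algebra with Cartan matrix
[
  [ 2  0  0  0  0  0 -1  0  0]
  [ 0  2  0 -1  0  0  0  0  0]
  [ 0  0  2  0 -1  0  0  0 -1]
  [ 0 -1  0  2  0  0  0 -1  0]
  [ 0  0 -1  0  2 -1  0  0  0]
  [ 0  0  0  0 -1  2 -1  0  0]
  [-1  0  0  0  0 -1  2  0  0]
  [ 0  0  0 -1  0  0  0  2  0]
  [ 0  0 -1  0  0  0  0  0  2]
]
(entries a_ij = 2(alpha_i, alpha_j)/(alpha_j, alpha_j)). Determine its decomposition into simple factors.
A_3 + A_6

The diagram associated to this matrix has two connected components: the simple roots {alpha_2, alpha_4, alpha_8} form a chain of 3 nodes with single edges (A_3), and {alpha_1, alpha_3, alpha_5, alpha_6, alpha_7, alpha_9} form a chain of 6 nodes with single edges (A_6). A semisimple Lie algebra decomposes uniquely as the direct sum of simple ideals, one per connected component of its Dynkin diagram, so g ≅ A_3 ⊕ A_6 (dimension 15 + 48 = 63).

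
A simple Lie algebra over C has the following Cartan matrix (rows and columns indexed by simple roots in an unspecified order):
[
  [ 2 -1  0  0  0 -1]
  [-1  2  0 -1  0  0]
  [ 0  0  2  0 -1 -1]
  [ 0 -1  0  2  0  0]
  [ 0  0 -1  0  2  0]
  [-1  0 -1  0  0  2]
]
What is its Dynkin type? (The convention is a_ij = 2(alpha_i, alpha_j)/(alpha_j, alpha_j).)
type A_6

The matrix has rank 6 with 2's on the diagonal. Reading the off-diagonal entries as Dynkin edges (a single edge where a_ij = a_ji = -1; a double or triple edge where a_ij * a_ji = 2 or 3), the diagram is a chain of 6 nodes with single edges (A_6). One simple-root ordering that puts it in standard form is (alpha_5, alpha_3, alpha_6, alpha_1, alpha_2, alpha_4). So the algebra is type A_6, i.e. sl(7).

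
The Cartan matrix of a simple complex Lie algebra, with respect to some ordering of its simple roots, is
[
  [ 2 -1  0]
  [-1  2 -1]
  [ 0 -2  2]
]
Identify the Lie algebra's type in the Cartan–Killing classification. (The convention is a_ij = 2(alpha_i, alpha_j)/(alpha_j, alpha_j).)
The matrix has rank 3 with 2's on the diagonal. Reading the off-diagonal entries as Dynkin edges (a single edge where a_ij = a_ji = -1; a double or triple edge where a_ij * a_ji = 2 or 3), the diagram is a chain of 3 nodes with a double edge at one end; the terminal node there is the unique long simple root (C_3). One simple-root ordering that puts it in standard form is (alpha_1, alpha_2, alpha_3). So the algebra is type C_3, i.e. sp(6).

type C_3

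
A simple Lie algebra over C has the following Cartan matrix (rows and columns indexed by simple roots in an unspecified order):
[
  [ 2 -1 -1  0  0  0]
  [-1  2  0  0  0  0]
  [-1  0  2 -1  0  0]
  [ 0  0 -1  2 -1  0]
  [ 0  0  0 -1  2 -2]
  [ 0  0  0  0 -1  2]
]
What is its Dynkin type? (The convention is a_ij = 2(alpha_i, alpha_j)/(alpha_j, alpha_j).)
B6

The matrix has rank 6 with 2's on the diagonal. Reading the off-diagonal entries as Dynkin edges (a single edge where a_ij = a_ji = -1; a double or triple edge where a_ij * a_ji = 2 or 3), the diagram is a chain of 6 nodes with a double edge at one end; the terminal node there is the unique short simple root (B_6). One simple-root ordering that puts it in standard form is (alpha_2, alpha_1, alpha_3, alpha_4, alpha_5, alpha_6). So the algebra is type B_6, i.e. so(13).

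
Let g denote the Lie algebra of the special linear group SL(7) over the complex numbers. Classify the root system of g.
This is sl(7), which has dimension 7^2 - 1 = 48 and rank 7 - 1 = 6 (a Cartan subalgebra is the diagonal traceless matrices). In the classification of classical Lie algebras, the special linear algebra sl(n+1) has type A_n; here n = 6, so the Dynkin diagram is a chain of 6 nodes with single edges (A_6). Hence the type is A_6.

A6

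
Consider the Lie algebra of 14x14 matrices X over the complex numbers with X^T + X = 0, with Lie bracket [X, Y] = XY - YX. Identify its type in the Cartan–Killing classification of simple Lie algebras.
D_7 (so(14))

This is so(14) with 14 even, which has dimension 14(14-1)/2 = 91 and rank 14/2 = 7. In the classification of classical Lie algebras, the orthogonal algebra so(2n) in an even number of variables has type D_n; here n = 7, so the Dynkin diagram is a chain of 5 nodes with a fork of two nodes at one end (D_7). Hence the type is D_7.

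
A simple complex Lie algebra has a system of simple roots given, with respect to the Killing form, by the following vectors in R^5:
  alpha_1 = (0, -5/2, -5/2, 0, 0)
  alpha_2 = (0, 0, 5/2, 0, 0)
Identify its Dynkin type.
type B_2

Compute the Cartan integers a_ij = 2(alpha_i, alpha_j)/(alpha_j, alpha_j); the resulting 2x2 Cartan matrix is
[[2, -2], [-1, 2]].
The roots have two lengths (squared-length ratio 2:1); the short ones are alpha_{2}. The associated Dynkin diagram is a chain of 2 nodes with a double edge at one end; the terminal node there is the unique short simple root (B_2), so the type is B_2 (the algebra so(5)).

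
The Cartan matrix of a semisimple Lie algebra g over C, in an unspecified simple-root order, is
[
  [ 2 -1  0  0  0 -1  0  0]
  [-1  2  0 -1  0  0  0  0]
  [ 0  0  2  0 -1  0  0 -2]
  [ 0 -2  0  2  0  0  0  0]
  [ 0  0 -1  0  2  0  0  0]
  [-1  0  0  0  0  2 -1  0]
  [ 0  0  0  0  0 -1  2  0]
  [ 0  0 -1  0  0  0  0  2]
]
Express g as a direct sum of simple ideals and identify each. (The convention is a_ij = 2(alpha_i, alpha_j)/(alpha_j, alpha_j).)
The diagram associated to this matrix has two connected components: the simple roots {alpha_3, alpha_5, alpha_8} form a chain of 3 nodes with a double edge at one end; the terminal node there is the unique short simple root (B_3), and {alpha_1, alpha_2, alpha_4, alpha_6, alpha_7} form a chain of 5 nodes with a double edge at one end; the terminal node there is the unique long simple root (C_5). A semisimple Lie algebra decomposes uniquely as the direct sum of simple ideals, one per connected component of its Dynkin diagram, so g ≅ B_3 ⊕ C_5 (dimension 21 + 55 = 76).

B3 + C5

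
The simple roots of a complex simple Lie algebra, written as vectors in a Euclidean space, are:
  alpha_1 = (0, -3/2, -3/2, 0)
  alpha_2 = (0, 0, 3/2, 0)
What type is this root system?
type B_2

Compute the Cartan integers a_ij = 2(alpha_i, alpha_j)/(alpha_j, alpha_j); the resulting 2x2 Cartan matrix is
[[2, -2], [-1, 2]].
The roots have two lengths (squared-length ratio 2:1); the short ones are alpha_{2}. The associated Dynkin diagram is a chain of 2 nodes with a double edge at one end; the terminal node there is the unique short simple root (B_2), so the type is B_2 (the algebra so(5)).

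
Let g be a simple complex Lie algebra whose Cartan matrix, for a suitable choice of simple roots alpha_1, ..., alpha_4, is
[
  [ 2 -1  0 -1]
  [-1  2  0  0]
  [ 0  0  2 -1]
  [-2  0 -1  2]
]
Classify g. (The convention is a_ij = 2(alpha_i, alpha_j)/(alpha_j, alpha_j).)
F_4

The matrix has rank 4 with 2's on the diagonal. Reading the off-diagonal entries as Dynkin edges (a single edge where a_ij = a_ji = -1; a double or triple edge where a_ij * a_ji = 2 or 3), the diagram is a chain of 4 nodes with a double edge between the middle two (F_4). One simple-root ordering that puts it in standard form is (alpha_3, alpha_4, alpha_1, alpha_2). So the algebra is type F_4.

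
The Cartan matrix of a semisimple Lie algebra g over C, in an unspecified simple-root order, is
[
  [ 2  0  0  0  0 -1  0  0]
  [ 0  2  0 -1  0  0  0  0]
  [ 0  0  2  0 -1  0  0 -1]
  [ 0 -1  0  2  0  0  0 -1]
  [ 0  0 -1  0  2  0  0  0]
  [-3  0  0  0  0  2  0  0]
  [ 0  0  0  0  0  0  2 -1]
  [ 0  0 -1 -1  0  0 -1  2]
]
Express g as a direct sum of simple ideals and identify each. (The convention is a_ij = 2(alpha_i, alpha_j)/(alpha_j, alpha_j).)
E6 ⊕ G2

The diagram associated to this matrix has two connected components: the simple roots {alpha_2, alpha_3, alpha_4, alpha_5, alpha_7, alpha_8} form a chain of 5 nodes with one extra node attached to the third node from one end (E_6), and {alpha_1, alpha_6} form two nodes joined by a triple edge (G_2). A semisimple Lie algebra decomposes uniquely as the direct sum of simple ideals, one per connected component of its Dynkin diagram, so g ≅ E_6 ⊕ G_2 (dimension 78 + 14 = 92).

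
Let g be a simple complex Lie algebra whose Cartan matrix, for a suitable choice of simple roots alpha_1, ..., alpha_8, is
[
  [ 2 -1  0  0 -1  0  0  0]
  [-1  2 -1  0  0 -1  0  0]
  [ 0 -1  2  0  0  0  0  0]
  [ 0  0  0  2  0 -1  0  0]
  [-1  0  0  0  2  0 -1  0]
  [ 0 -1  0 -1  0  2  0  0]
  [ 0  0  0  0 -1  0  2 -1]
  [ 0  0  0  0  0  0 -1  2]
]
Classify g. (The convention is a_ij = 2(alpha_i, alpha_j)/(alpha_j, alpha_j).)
E_8

The matrix has rank 8 with 2's on the diagonal. Reading the off-diagonal entries as Dynkin edges (a single edge where a_ij = a_ji = -1; a double or triple edge where a_ij * a_ji = 2 or 3), the diagram is a chain of 7 nodes with one extra node attached to the third node from one end (E_8). One simple-root ordering that puts it in standard form is (alpha_4, alpha_3, alpha_6, alpha_2, alpha_1, alpha_5, alpha_7, alpha_8). So the algebra is type E_8.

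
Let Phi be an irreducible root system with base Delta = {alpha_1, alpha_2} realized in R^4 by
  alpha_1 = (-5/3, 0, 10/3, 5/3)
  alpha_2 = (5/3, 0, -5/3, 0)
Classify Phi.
Compute the Cartan integers a_ij = 2(alpha_i, alpha_j)/(alpha_j, alpha_j); the resulting 2x2 Cartan matrix is
[[2, -3], [-1, 2]].
The roots have two lengths (squared-length ratio 3:1); the short ones are alpha_{2}. The associated Dynkin diagram is two nodes joined by a triple edge (G_2), so the type is G_2.

G2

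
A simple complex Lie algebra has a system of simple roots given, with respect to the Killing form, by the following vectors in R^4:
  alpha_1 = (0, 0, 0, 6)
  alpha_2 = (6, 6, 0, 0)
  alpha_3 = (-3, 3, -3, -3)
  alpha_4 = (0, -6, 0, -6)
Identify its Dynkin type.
F4

Compute the Cartan integers a_ij = 2(alpha_i, alpha_j)/(alpha_j, alpha_j); the resulting 4x4 Cartan matrix is
[[2, 0, -1, -1], [0, 2, 0, -1], [-1, 0, 2, 0], [-2, -1, 0, 2]].
The roots have two lengths (squared-length ratio 2:1); the short ones are alpha_{1,3}. The associated Dynkin diagram is a chain of 4 nodes with a double edge between the middle two (F_4), so the type is F_4.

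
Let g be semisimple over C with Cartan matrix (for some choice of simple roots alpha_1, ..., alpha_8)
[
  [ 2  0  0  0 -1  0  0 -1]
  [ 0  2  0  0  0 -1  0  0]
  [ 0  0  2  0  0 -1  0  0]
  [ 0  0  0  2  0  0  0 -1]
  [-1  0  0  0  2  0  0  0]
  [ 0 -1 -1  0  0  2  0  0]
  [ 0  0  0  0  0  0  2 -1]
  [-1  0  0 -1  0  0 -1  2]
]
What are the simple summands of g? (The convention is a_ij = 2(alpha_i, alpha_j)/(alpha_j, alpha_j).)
The diagram associated to this matrix has two connected components: the simple roots {alpha_2, alpha_3, alpha_6} form a chain of 3 nodes with single edges (A_3), and {alpha_1, alpha_4, alpha_5, alpha_7, alpha_8} form a chain of 3 nodes with a fork of two nodes at one end (D_5). A semisimple Lie algebra decomposes uniquely as the direct sum of simple ideals, one per connected component of its Dynkin diagram, so g ≅ A_3 ⊕ D_5 (dimension 15 + 45 = 60).

type A_3 ⊕ type D_5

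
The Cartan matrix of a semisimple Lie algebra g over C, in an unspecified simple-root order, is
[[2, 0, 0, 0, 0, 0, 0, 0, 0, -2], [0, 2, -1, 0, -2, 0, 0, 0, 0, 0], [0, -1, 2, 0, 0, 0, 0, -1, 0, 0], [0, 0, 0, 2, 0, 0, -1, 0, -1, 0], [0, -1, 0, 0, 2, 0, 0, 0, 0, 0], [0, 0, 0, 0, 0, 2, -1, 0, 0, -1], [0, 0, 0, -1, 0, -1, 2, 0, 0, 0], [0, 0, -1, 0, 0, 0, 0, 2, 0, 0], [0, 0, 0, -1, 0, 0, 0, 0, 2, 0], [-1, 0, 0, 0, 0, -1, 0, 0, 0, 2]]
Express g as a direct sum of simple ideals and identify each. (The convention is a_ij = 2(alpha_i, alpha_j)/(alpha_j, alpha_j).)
The diagram associated to this matrix has two connected components: the simple roots {alpha_2, alpha_3, alpha_5, alpha_8} form a chain of 4 nodes with a double edge at one end; the terminal node there is the unique short simple root (B_4), and {alpha_1, alpha_4, alpha_6, alpha_7, alpha_9, alpha_10} form a chain of 6 nodes with a double edge at one end; the terminal node there is the unique long simple root (C_6). A semisimple Lie algebra decomposes uniquely as the direct sum of simple ideals, one per connected component of its Dynkin diagram, so g ≅ B_4 ⊕ C_6 (dimension 36 + 78 = 114).

B_4 (so(9)) + C_6 (sp(12))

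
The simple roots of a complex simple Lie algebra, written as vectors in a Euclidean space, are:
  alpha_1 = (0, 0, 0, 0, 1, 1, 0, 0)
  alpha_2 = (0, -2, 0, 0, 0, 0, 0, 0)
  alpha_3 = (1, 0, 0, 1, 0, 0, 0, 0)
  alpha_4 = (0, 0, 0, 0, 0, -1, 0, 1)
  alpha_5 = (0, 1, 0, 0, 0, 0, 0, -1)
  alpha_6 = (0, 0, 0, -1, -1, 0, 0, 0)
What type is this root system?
Compute the Cartan integers a_ij = 2(alpha_i, alpha_j)/(alpha_j, alpha_j); the resulting 6x6 Cartan matrix is
[[2, 0, 0, -1, 0, -1], [0, 2, 0, 0, -2, 0], [0, 0, 2, 0, 0, -1], [-1, 0, 0, 2, -1, 0], [0, -1, 0, -1, 2, 0], [-1, 0, -1, 0, 0, 2]].
The roots have two lengths (squared-length ratio 2:1); the short ones are alpha_{1,3,4,5,6}. The associated Dynkin diagram is a chain of 6 nodes with a double edge at one end; the terminal node there is the unique long simple root (C_6), so the type is C_6 (the algebra sp(12)).

C_6 (sp(12))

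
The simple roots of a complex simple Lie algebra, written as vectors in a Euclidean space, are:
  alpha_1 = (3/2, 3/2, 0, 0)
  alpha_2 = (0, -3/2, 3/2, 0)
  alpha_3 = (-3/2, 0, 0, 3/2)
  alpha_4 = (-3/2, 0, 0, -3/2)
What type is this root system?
Compute the Cartan integers a_ij = 2(alpha_i, alpha_j)/(alpha_j, alpha_j); the resulting 4x4 Cartan matrix is
[[2, -1, -1, -1], [-1, 2, 0, 0], [-1, 0, 2, 0], [-1, 0, 0, 2]].
All simple roots have the same length, so the diagram is simply laced. The associated Dynkin diagram is a chain of 2 nodes with a fork of two nodes at one end (D_4), so the type is D_4 (the algebra so(8)).

D4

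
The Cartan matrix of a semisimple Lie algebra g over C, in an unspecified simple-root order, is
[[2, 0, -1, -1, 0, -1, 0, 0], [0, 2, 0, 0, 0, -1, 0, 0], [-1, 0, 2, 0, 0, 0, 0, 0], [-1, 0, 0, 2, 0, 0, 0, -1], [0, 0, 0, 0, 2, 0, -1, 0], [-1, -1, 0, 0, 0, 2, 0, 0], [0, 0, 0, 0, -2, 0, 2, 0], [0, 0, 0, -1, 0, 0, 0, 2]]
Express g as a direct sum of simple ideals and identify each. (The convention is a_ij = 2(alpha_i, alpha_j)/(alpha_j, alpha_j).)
B2 + E6

The diagram associated to this matrix has two connected components: the simple roots {alpha_5, alpha_7} form a chain of 2 nodes with a double edge at one end; the terminal node there is the unique short simple root (B_2), and {alpha_1, alpha_2, alpha_3, alpha_4, alpha_6, alpha_8} form a chain of 5 nodes with one extra node attached to the third node from one end (E_6). A semisimple Lie algebra decomposes uniquely as the direct sum of simple ideals, one per connected component of its Dynkin diagram, so g ≅ B_2 ⊕ E_6 (dimension 10 + 78 = 88).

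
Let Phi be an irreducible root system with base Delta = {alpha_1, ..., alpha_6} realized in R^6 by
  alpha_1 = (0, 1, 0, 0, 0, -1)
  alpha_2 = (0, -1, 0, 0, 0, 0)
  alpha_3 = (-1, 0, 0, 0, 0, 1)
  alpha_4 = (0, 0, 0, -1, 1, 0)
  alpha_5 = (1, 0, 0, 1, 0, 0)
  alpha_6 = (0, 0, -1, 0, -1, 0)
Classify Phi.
type B_6

Compute the Cartan integers a_ij = 2(alpha_i, alpha_j)/(alpha_j, alpha_j); the resulting 6x6 Cartan matrix is
[[2, -2, -1, 0, 0, 0], [-1, 2, 0, 0, 0, 0], [-1, 0, 2, 0, -1, 0], [0, 0, 0, 2, -1, -1], [0, 0, -1, -1, 2, 0], [0, 0, 0, -1, 0, 2]].
The roots have two lengths (squared-length ratio 2:1); the short ones are alpha_{2}. The associated Dynkin diagram is a chain of 6 nodes with a double edge at one end; the terminal node there is the unique short simple root (B_6), so the type is B_6 (the algebra so(13)).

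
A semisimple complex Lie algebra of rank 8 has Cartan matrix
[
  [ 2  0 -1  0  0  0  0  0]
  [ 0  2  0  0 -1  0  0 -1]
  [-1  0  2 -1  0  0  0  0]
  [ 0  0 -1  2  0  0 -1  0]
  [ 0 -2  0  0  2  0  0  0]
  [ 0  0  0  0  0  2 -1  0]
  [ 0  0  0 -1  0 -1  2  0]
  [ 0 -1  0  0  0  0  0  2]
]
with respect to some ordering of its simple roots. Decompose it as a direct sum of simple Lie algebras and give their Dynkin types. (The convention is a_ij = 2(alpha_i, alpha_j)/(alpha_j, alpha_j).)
A_5 ⊕ C_3

The diagram associated to this matrix has two connected components: the simple roots {alpha_1, alpha_3, alpha_4, alpha_6, alpha_7} form a chain of 5 nodes with single edges (A_5), and {alpha_2, alpha_5, alpha_8} form a chain of 3 nodes with a double edge at one end; the terminal node there is the unique long simple root (C_3). A semisimple Lie algebra decomposes uniquely as the direct sum of simple ideals, one per connected component of its Dynkin diagram, so g ≅ A_5 ⊕ C_3 (dimension 35 + 21 = 56).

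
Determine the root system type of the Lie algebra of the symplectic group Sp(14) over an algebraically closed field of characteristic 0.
This is sp(14), which has dimension 14(14+1)/2 = 105 and rank 14/2 = 7. In the classification of classical Lie algebras, the symplectic algebra sp(2n) has type C_n; here n = 7, so the Dynkin diagram is a chain of 7 nodes with a double edge at one end; the terminal node there is the unique long simple root (C_7). Hence the type is C_7.

C_7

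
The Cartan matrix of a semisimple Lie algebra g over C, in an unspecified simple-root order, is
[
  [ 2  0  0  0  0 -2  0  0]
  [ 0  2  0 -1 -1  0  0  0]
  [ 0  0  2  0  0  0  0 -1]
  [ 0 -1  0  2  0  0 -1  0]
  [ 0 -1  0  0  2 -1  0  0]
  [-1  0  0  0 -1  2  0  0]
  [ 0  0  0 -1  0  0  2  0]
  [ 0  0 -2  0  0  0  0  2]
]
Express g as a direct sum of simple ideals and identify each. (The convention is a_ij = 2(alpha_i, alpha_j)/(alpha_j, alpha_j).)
B_2 (so(5)) + C_6 (sp(12))

The diagram associated to this matrix has two connected components: the simple roots {alpha_3, alpha_8} form a chain of 2 nodes with a double edge at one end; the terminal node there is the unique short simple root (B_2), and {alpha_1, alpha_2, alpha_4, alpha_5, alpha_6, alpha_7} form a chain of 6 nodes with a double edge at one end; the terminal node there is the unique long simple root (C_6). A semisimple Lie algebra decomposes uniquely as the direct sum of simple ideals, one per connected component of its Dynkin diagram, so g ≅ B_2 ⊕ C_6 (dimension 10 + 78 = 88).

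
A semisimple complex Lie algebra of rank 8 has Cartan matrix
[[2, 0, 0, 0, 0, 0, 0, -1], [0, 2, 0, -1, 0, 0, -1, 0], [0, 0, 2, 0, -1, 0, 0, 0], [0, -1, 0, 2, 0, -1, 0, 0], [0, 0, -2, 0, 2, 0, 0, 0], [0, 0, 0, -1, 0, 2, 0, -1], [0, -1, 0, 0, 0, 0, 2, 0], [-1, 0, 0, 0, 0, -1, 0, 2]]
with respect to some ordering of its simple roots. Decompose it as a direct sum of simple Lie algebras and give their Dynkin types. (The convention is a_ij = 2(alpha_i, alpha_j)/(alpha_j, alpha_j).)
The diagram associated to this matrix has two connected components: the simple roots {alpha_1, alpha_2, alpha_4, alpha_6, alpha_7, alpha_8} form a chain of 6 nodes with single edges (A_6), and {alpha_3, alpha_5} form a chain of 2 nodes with a double edge at one end; the terminal node there is the unique short simple root (B_2). A semisimple Lie algebra decomposes uniquely as the direct sum of simple ideals, one per connected component of its Dynkin diagram, so g ≅ A_6 ⊕ B_2 (dimension 48 + 10 = 58).

A_6 (sl(7)) ⊕ B_2 (so(5))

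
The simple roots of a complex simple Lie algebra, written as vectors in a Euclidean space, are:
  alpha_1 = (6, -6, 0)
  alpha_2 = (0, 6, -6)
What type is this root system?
Compute the Cartan integers a_ij = 2(alpha_i, alpha_j)/(alpha_j, alpha_j); the resulting 2x2 Cartan matrix is
[[2, -1], [-1, 2]].
All simple roots have the same length, so the diagram is simply laced. The associated Dynkin diagram is a chain of 2 nodes with single edges (A_2), so the type is A_2 (the algebra sl(3)).

type A_2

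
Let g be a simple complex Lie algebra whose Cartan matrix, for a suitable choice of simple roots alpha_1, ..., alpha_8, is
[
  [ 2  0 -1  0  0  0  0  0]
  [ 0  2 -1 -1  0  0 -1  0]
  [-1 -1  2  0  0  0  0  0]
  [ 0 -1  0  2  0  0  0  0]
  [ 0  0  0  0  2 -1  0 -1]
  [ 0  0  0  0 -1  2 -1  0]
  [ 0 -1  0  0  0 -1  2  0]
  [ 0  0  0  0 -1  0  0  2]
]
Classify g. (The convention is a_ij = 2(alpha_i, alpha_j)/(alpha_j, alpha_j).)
E8

The matrix has rank 8 with 2's on the diagonal. Reading the off-diagonal entries as Dynkin edges (a single edge where a_ij = a_ji = -1; a double or triple edge where a_ij * a_ji = 2 or 3), the diagram is a chain of 7 nodes with one extra node attached to the third node from one end (E_8). One simple-root ordering that puts it in standard form is (alpha_1, alpha_4, alpha_3, alpha_2, alpha_7, alpha_6, alpha_5, alpha_8). So the algebra is type E_8.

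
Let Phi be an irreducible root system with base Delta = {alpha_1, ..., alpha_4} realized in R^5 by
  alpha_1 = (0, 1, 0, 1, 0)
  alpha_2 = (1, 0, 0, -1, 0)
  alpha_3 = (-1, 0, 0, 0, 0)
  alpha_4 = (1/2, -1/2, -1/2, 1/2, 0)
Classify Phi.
F_4

Compute the Cartan integers a_ij = 2(alpha_i, alpha_j)/(alpha_j, alpha_j); the resulting 4x4 Cartan matrix is
[[2, -1, 0, 0], [-1, 2, -2, 0], [0, -1, 2, -1], [0, 0, -1, 2]].
The roots have two lengths (squared-length ratio 2:1); the short ones are alpha_{3,4}. The associated Dynkin diagram is a chain of 4 nodes with a double edge between the middle two (F_4), so the type is F_4.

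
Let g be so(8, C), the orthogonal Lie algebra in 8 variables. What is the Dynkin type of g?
D_4

This is so(8) with 8 even, which has dimension 8(8-1)/2 = 28 and rank 8/2 = 4. In the classification of classical Lie algebras, the orthogonal algebra so(2n) in an even number of variables has type D_n; here n = 4, so the Dynkin diagram is a chain of 2 nodes with a fork of two nodes at one end (D_4). Hence the type is D_4.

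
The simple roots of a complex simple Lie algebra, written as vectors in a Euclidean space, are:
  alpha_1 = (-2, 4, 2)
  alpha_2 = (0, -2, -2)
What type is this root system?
Compute the Cartan integers a_ij = 2(alpha_i, alpha_j)/(alpha_j, alpha_j); the resulting 2x2 Cartan matrix is
[[2, -3], [-1, 2]].
The roots have two lengths (squared-length ratio 3:1); the short ones are alpha_{2}. The associated Dynkin diagram is two nodes joined by a triple edge (G_2), so the type is G_2.

G2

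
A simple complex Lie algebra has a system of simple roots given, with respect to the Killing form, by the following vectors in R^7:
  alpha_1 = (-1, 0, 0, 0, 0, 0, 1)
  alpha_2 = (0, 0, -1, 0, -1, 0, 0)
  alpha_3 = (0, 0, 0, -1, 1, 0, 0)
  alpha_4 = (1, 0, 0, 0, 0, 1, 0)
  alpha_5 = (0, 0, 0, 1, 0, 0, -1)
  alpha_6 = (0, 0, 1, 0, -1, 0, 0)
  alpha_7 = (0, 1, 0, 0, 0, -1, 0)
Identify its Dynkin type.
Compute the Cartan integers a_ij = 2(alpha_i, alpha_j)/(alpha_j, alpha_j); the resulting 7x7 Cartan matrix is
[[2, 0, 0, -1, -1, 0, 0], [0, 2, -1, 0, 0, 0, 0], [0, -1, 2, 0, -1, -1, 0], [-1, 0, 0, 2, 0, 0, -1], [-1, 0, -1, 0, 2, 0, 0], [0, 0, -1, 0, 0, 2, 0], [0, 0, 0, -1, 0, 0, 2]].
All simple roots have the same length, so the diagram is simply laced. The associated Dynkin diagram is a chain of 5 nodes with a fork of two nodes at one end (D_7), so the type is D_7 (the algebra so(14)).

D_7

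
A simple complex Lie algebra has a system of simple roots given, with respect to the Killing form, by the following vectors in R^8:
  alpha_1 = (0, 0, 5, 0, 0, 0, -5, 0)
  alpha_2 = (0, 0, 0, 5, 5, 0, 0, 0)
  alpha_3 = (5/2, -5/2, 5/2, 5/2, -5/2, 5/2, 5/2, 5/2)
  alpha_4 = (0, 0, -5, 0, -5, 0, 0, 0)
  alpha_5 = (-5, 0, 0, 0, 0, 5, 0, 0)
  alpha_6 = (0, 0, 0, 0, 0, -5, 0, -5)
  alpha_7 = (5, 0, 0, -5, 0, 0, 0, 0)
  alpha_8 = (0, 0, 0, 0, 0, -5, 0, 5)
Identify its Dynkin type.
E_8

Compute the Cartan integers a_ij = 2(alpha_i, alpha_j)/(alpha_j, alpha_j); the resulting 8x8 Cartan matrix is
[[2, 0, 0, -1, 0, 0, 0, 0], [0, 2, 0, -1, 0, 0, -1, 0], [0, 0, 2, 0, 0, -1, 0, 0], [-1, -1, 0, 2, 0, 0, 0, 0], [0, 0, 0, 0, 2, -1, -1, -1], [0, 0, -1, 0, -1, 2, 0, 0], [0, -1, 0, 0, -1, 0, 2, 0], [0, 0, 0, 0, -1, 0, 0, 2]].
All simple roots have the same length, so the diagram is simply laced. The associated Dynkin diagram is a chain of 7 nodes with one extra node attached to the third node from one end (E_8), so the type is E_8.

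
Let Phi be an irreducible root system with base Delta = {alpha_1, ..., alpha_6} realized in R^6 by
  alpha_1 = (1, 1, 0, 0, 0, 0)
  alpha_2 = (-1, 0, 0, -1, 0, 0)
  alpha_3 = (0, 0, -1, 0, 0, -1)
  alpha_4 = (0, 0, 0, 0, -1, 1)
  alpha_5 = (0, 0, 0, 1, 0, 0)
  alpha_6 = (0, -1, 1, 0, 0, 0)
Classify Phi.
Compute the Cartan integers a_ij = 2(alpha_i, alpha_j)/(alpha_j, alpha_j); the resulting 6x6 Cartan matrix is
[[2, -1, 0, 0, 0, -1], [-1, 2, 0, 0, -2, 0], [0, 0, 2, -1, 0, -1], [0, 0, -1, 2, 0, 0], [0, -1, 0, 0, 2, 0], [-1, 0, -1, 0, 0, 2]].
The roots have two lengths (squared-length ratio 2:1); the short ones are alpha_{5}. The associated Dynkin diagram is a chain of 6 nodes with a double edge at one end; the terminal node there is the unique short simple root (B_6), so the type is B_6 (the algebra so(13)).

type B_6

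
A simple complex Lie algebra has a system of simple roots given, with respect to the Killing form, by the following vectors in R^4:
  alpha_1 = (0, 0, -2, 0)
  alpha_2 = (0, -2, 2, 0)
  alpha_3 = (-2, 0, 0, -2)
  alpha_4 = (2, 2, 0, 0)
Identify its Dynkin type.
B_4

Compute the Cartan integers a_ij = 2(alpha_i, alpha_j)/(alpha_j, alpha_j); the resulting 4x4 Cartan matrix is
[[2, -1, 0, 0], [-2, 2, 0, -1], [0, 0, 2, -1], [0, -1, -1, 2]].
The roots have two lengths (squared-length ratio 2:1); the short ones are alpha_{1}. The associated Dynkin diagram is a chain of 4 nodes with a double edge at one end; the terminal node there is the unique short simple root (B_4), so the type is B_4 (the algebra so(9)).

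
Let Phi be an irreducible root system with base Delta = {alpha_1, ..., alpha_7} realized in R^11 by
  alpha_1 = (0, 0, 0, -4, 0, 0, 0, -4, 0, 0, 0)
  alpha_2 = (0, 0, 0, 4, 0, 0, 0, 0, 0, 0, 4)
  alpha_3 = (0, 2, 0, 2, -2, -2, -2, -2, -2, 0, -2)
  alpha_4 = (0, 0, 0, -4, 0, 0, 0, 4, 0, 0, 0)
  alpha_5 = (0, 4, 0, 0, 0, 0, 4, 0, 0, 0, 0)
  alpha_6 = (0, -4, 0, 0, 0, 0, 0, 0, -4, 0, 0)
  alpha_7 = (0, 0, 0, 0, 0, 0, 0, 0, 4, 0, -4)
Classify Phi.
Compute the Cartan integers a_ij = 2(alpha_i, alpha_j)/(alpha_j, alpha_j); the resulting 7x7 Cartan matrix is
[[2, -1, 0, 0, 0, 0, 0], [-1, 2, 0, -1, 0, 0, -1], [0, 0, 2, -1, 0, 0, 0], [0, -1, -1, 2, 0, 0, 0], [0, 0, 0, 0, 2, -1, 0], [0, 0, 0, 0, -1, 2, -1], [0, -1, 0, 0, 0, -1, 2]].
All simple roots have the same length, so the diagram is simply laced. The associated Dynkin diagram is a chain of 6 nodes with one extra node attached to the third node from one end (E_7), so the type is E_7.

E_7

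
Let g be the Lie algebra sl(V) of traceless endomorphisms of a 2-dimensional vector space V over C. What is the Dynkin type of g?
This is sl(2), which has dimension 2^2 - 1 = 3 and rank 2 - 1 = 1 (a Cartan subalgebra is the diagonal traceless matrices). In the classification of classical Lie algebras, the special linear algebra sl(n+1) has type A_n; here n = 1, so the Dynkin diagram is a chain of 1 nodes with single edges (A_1). Hence the type is A_1.

A_1 (sl(2))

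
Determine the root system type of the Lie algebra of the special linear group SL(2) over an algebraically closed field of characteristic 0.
This is sl(2), which has dimension 2^2 - 1 = 3 and rank 2 - 1 = 1 (a Cartan subalgebra is the diagonal traceless matrices). In the classification of classical Lie algebras, the special linear algebra sl(n+1) has type A_n; here n = 1, so the Dynkin diagram is a chain of 1 nodes with single edges (A_1). Hence the type is A_1.

A_1 (sl(2))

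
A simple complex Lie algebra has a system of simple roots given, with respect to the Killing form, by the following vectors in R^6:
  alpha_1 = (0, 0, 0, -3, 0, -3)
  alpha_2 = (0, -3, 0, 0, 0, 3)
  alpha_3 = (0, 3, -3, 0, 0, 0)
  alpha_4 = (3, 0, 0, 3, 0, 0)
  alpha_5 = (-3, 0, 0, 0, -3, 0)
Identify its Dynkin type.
A_5

Compute the Cartan integers a_ij = 2(alpha_i, alpha_j)/(alpha_j, alpha_j); the resulting 5x5 Cartan matrix is
[[2, -1, 0, -1, 0], [-1, 2, -1, 0, 0], [0, -1, 2, 0, 0], [-1, 0, 0, 2, -1], [0, 0, 0, -1, 2]].
All simple roots have the same length, so the diagram is simply laced. The associated Dynkin diagram is a chain of 5 nodes with single edges (A_5), so the type is A_5 (the algebra sl(6)).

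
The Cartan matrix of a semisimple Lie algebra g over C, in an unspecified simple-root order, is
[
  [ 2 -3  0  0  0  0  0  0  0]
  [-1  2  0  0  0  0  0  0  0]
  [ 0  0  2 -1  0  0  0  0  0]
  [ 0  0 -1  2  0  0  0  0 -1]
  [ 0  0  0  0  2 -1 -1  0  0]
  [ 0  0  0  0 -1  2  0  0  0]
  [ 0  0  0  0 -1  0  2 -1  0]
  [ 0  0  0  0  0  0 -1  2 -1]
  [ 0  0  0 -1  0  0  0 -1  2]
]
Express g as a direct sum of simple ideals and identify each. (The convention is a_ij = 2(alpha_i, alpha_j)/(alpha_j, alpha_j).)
The diagram associated to this matrix has two connected components: the simple roots {alpha_3, alpha_4, alpha_5, alpha_6, alpha_7, alpha_8, alpha_9} form a chain of 7 nodes with single edges (A_7), and {alpha_1, alpha_2} form two nodes joined by a triple edge (G_2). A semisimple Lie algebra decomposes uniquely as the direct sum of simple ideals, one per connected component of its Dynkin diagram, so g ≅ A_7 ⊕ G_2 (dimension 63 + 14 = 77).

type A_7 + type G_2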